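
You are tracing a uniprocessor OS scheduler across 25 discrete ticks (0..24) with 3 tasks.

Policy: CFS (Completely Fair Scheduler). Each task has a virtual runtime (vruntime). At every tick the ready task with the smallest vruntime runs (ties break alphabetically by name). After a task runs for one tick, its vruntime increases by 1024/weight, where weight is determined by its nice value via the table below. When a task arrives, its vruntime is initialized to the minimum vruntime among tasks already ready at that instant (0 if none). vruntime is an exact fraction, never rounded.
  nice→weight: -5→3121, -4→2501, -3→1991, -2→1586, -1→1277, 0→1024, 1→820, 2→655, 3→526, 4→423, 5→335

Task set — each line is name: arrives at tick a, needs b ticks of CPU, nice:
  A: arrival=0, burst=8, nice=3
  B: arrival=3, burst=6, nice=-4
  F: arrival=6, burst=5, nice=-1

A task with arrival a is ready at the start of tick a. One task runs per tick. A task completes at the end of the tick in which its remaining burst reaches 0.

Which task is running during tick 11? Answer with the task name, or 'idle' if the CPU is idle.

t=0: vr[A=0] → run A
t=1: vr[A=512/263] → run A
t=2: vr[A=1024/263] → run A
t=3: vr[A=1536/263 B=1536/263] → run A
t=4: vr[A=2048/263 B=1536/263] → run B
t=5: vr[A=2048/263 B=4110848/657763] → run B
t=6: vr[A=2048/263 B=4380160/657763 F=4380160/657763] → run B
t=7: vr[A=2048/263 B=4649472/657763 F=4380160/657763] → run F
t=8: vr[A=2048/263 B=4649472/657763 F=6267013632/839963351] → run B
t=9: vr[A=2048/263 B=4918784/657763 F=6267013632/839963351] → run F
t=10: vr[A=2048/263 B=4918784/657763 F=6940562944/839963351] → run B
t=11: vr[A=2048/263 B=5188096/657763 F=6940562944/839963351] → run A
t=12: vr[A=2560/263 B=5188096/657763 F=6940562944/839963351] → run B
t=13: vr[A=2560/263 F=6940562944/839963351] → run F
t=14: vr[A=2560/263 F=7614112256/839963351] → run F
t=15: vr[A=2560/263 F=8287661568/839963351] → run A
t=16: vr[A=3072/263 F=8287661568/839963351] → run F
t=17: vr[A=3072/263] → run A
t=18: vr[A=3584/263] → run A
t=19: (idle)
t=20: (idle)
t=21: (idle)
t=22: (idle)
t=23: (idle)
t=24: (idle)

running at tick 11 = A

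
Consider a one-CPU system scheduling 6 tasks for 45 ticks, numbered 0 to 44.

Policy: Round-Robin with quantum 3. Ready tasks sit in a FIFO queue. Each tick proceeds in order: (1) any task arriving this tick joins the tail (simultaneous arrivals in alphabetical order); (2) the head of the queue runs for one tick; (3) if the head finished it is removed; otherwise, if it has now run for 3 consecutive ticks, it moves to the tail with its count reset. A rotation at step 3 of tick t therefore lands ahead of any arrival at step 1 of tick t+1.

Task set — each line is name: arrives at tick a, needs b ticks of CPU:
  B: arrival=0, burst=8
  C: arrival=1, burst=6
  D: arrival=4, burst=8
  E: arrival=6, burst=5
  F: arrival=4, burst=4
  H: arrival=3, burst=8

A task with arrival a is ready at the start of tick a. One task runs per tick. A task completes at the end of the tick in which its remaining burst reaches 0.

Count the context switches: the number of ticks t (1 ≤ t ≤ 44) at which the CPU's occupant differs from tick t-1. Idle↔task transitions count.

t=0: queue=[B] q_used=0 → run B
t=1: queue=[B,C] q_used=1 → run B
t=2: queue=[B,C] q_used=2 → run B
t=3: queue=[C,B,H] q_used=0 → run C
t=4: queue=[C,B,H,D,F] q_used=1 → run C
t=5: queue=[C,B,H,D,F] q_used=2 → run C
t=6: queue=[B,H,D,F,C,E] q_used=0 → run B
t=7: queue=[B,H,D,F,C,E] q_used=1 → run B
t=8: queue=[B,H,D,F,C,E] q_used=2 → run B
t=9: queue=[H,D,F,C,E,B] q_used=0 → run H
t=10: queue=[H,D,F,C,E,B] q_used=1 → run H
t=11: queue=[H,D,F,C,E,B] q_used=2 → run H
t=12: queue=[D,F,C,E,B,H] q_used=0 → run D
t=13: queue=[D,F,C,E,B,H] q_used=1 → run D
t=14: queue=[D,F,C,E,B,H] q_used=2 → run D
t=15: queue=[F,C,E,B,H,D] q_used=0 → run F
t=16: queue=[F,C,E,B,H,D] q_used=1 → run F
t=17: queue=[F,C,E,B,H,D] q_used=2 → run F
t=18: queue=[C,E,B,H,D,F] q_used=0 → run C
t=19: queue=[C,E,B,H,D,F] q_used=1 → run C
t=20: queue=[C,E,B,H,D,F] q_used=2 → run C
t=21: queue=[E,B,H,D,F] q_used=0 → run E
t=22: queue=[E,B,H,D,F] q_used=1 → run E
t=23: queue=[E,B,H,D,F] q_used=2 → run E
t=24: queue=[B,H,D,F,E] q_used=0 → run B
t=25: queue=[B,H,D,F,E] q_used=1 → run B
t=26: queue=[H,D,F,E] q_used=0 → run H
t=27: queue=[H,D,F,E] q_used=1 → run H
t=28: queue=[H,D,F,E] q_used=2 → run H
t=29: queue=[D,F,E,H] q_used=0 → run D
t=30: queue=[D,F,E,H] q_used=1 → run D
t=31: queue=[D,F,E,H] q_used=2 → run D
t=32: queue=[F,E,H,D] q_used=0 → run F
t=33: queue=[E,H,D] q_used=0 → run E
t=34: queue=[E,H,D] q_used=1 → run E
t=35: queue=[H,D] q_used=0 → run H
t=36: queue=[H,D] q_used=1 → run H
t=37: queue=[D] q_used=0 → run D
t=38: queue=[D] q_used=1 → run D
t=39: (idle)
t=40: (idle)
t=41: (idle)
t=42: (idle)
t=43: (idle)
t=44: (idle)

context switches = 15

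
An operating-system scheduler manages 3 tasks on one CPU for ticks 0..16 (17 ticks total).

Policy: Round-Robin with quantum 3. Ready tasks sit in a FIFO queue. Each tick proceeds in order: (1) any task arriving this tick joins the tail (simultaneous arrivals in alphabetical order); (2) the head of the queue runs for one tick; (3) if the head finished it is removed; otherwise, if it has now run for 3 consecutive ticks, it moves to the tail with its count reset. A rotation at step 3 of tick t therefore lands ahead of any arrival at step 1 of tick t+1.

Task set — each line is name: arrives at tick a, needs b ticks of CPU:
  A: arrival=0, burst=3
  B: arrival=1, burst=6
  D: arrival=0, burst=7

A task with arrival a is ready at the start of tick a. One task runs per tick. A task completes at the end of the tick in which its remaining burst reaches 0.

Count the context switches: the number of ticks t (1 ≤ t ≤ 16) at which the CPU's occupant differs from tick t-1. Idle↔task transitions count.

t=0: queue=[A,D] q_used=0 → run A
t=1: queue=[A,D,B] q_used=1 → run A
t=2: queue=[A,D,B] q_used=2 → run A
t=3: queue=[D,B] q_used=0 → run D
t=4: queue=[D,B] q_used=1 → run D
t=5: queue=[D,B] q_used=2 → run D
t=6: queue=[B,D] q_used=0 → run B
t=7: queue=[B,D] q_used=1 → run B
t=8: queue=[B,D] q_used=2 → run B
t=9: queue=[D,B] q_used=0 → run D
t=10: queue=[D,B] q_used=1 → run D
t=11: queue=[D,B] q_used=2 → run D
t=12: queue=[B,D] q_used=0 → run B
t=13: queue=[B,D] q_used=1 → run B
t=14: queue=[B,D] q_used=2 → run B
t=15: queue=[D] q_used=0 → run D
t=16: (idle)

context switches = 6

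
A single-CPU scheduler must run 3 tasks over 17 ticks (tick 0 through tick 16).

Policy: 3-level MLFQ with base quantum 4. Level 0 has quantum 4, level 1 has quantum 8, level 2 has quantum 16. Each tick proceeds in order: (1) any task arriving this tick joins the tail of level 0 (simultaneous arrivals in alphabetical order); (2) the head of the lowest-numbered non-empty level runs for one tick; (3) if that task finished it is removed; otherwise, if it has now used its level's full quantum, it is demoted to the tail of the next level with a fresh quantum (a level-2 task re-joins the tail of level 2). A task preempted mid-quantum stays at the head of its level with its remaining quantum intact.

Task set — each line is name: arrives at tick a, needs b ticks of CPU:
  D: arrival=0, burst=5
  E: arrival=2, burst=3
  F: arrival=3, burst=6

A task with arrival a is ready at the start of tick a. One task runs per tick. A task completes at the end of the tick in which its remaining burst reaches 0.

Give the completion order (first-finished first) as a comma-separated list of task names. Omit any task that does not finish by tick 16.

t=0: L0/L1/L2 = D/-/- → run D
t=1: L0/L1/L2 = D/-/- → run D
t=2: L0/L1/L2 = DE/-/- → run D
t=3: L0/L1/L2 = DEF/-/- → run D
t=4: L0/L1/L2 = EF/D/- → run E
t=5: L0/L1/L2 = EF/D/- → run E
t=6: L0/L1/L2 = EF/D/- → run E
t=7: L0/L1/L2 = F/D/- → run F
t=8: L0/L1/L2 = F/D/- → run F
t=9: L0/L1/L2 = F/D/- → run F
t=10: L0/L1/L2 = F/D/- → run F
t=11: L0/L1/L2 = -/DF/- → run D
t=12: L0/L1/L2 = -/F/- → run F
t=13: L0/L1/L2 = -/F/- → run F
t=14: (idle)
t=15: (idle)
t=16: (idle)

completion order = E, D, F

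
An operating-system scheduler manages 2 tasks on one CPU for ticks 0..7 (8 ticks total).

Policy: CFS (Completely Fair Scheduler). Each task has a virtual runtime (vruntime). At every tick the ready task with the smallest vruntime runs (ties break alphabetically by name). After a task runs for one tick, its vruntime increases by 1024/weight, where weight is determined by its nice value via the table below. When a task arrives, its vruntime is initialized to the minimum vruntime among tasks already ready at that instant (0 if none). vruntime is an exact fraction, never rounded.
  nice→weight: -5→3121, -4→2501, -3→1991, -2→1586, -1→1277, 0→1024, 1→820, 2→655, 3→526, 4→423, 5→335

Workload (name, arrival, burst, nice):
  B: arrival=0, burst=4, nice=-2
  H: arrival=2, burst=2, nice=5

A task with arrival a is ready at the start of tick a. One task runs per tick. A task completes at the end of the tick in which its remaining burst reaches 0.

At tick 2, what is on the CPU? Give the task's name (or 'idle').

running at tick 2 = B

t=0: vr[B=0] → run B
t=1: vr[B=512/793] → run B
t=2: vr[B=1024/793 H=1024/793] → run B
t=3: vr[B=1536/793 H=1024/793] → run H
t=4: vr[B=1536/793 H=1155072/265655] → run B
t=5: vr[H=1155072/265655] → run H
t=6: (idle)
t=7: (idle)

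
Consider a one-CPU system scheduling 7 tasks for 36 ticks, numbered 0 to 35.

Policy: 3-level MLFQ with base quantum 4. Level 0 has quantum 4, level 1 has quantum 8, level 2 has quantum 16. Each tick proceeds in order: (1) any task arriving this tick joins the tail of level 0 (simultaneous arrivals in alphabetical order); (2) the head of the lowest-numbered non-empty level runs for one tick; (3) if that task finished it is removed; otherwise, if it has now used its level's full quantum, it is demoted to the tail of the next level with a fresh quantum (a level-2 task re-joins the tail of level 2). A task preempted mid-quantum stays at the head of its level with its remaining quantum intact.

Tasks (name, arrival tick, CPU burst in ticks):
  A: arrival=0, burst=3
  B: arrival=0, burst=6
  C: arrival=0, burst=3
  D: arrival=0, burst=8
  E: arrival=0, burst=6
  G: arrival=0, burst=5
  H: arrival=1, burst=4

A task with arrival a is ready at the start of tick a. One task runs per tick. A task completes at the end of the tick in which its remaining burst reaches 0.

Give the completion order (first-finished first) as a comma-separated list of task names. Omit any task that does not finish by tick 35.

completion order = A, C, H, B, D, E, G

t=0: L0/L1/L2 = ABCDEG/-/- → run A
t=1: L0/L1/L2 = ABCDEGH/-/- → run A
t=2: L0/L1/L2 = ABCDEGH/-/- → run A
t=3: L0/L1/L2 = BCDEGH/-/- → run B
t=4: L0/L1/L2 = BCDEGH/-/- → run B
t=5: L0/L1/L2 = BCDEGH/-/- → run B
t=6: L0/L1/L2 = BCDEGH/-/- → run B
t=7: L0/L1/L2 = CDEGH/B/- → run C
t=8: L0/L1/L2 = CDEGH/B/- → run C
t=9: L0/L1/L2 = CDEGH/B/- → run C
t=10: L0/L1/L2 = DEGH/B/- → run D
t=11: L0/L1/L2 = DEGH/B/- → run D
t=12: L0/L1/L2 = DEGH/B/- → run D
t=13: L0/L1/L2 = DEGH/B/- → run D
t=14: L0/L1/L2 = EGH/BD/- → run E
t=15: L0/L1/L2 = EGH/BD/- → run E
t=16: L0/L1/L2 = EGH/BD/- → run E
t=17: L0/L1/L2 = EGH/BD/- → run E
t=18: L0/L1/L2 = GH/BDE/- → run G
t=19: L0/L1/L2 = GH/BDE/- → run G
t=20: L0/L1/L2 = GH/BDE/- → run G
t=21: L0/L1/L2 = GH/BDE/- → run G
t=22: L0/L1/L2 = H/BDEG/- → run H
t=23: L0/L1/L2 = H/BDEG/- → run H
t=24: L0/L1/L2 = H/BDEG/- → run H
t=25: L0/L1/L2 = H/BDEG/- → run H
t=26: L0/L1/L2 = -/BDEG/- → run B
t=27: L0/L1/L2 = -/BDEG/- → run B
t=28: L0/L1/L2 = -/DEG/- → run D
t=29: L0/L1/L2 = -/DEG/- → run D
t=30: L0/L1/L2 = -/DEG/- → run D
t=31: L0/L1/L2 = -/DEG/- → run D
t=32: L0/L1/L2 = -/EG/- → run E
t=33: L0/L1/L2 = -/EG/- → run E
t=34: L0/L1/L2 = -/G/- → run G
t=35: (idle)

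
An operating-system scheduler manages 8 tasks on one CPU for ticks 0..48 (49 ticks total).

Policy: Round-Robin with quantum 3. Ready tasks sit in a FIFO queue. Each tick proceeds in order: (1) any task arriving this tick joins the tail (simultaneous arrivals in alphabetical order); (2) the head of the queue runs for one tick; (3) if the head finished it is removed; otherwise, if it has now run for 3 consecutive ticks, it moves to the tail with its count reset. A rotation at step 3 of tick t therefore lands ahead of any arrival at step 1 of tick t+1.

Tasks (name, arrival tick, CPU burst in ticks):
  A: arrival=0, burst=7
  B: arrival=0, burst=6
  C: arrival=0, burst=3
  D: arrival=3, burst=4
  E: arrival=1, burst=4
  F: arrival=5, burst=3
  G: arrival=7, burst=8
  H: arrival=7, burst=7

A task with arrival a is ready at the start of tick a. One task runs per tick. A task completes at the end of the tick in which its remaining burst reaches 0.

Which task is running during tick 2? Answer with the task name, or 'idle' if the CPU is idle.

running at tick 2 = A

t=0: queue=[A,B,C] q_used=0 → run A
t=1: queue=[A,B,C,E] q_used=1 → run A
t=2: queue=[A,B,C,E] q_used=2 → run A
t=3: queue=[B,C,E,A,D] q_used=0 → run B
t=4: queue=[B,C,E,A,D] q_used=1 → run B
t=5: queue=[B,C,E,A,D,F] q_used=2 → run B
t=6: queue=[C,E,A,D,F,B] q_used=0 → run C
t=7: queue=[C,E,A,D,F,B,G,H] q_used=1 → run C
t=8: queue=[C,E,A,D,F,B,G,H] q_used=2 → run C
t=9: queue=[E,A,D,F,B,G,H] q_used=0 → run E
t=10: queue=[E,A,D,F,B,G,H] q_used=1 → run E
t=11: queue=[E,A,D,F,B,G,H] q_used=2 → run E
t=12: queue=[A,D,F,B,G,H,E] q_used=0 → run A
t=13: queue=[A,D,F,B,G,H,E] q_used=1 → run A
t=14: queue=[A,D,F,B,G,H,E] q_used=2 → run A
t=15: queue=[D,F,B,G,H,E,A] q_used=0 → run D
t=16: queue=[D,F,B,G,H,E,A] q_used=1 → run D
t=17: queue=[D,F,B,G,H,E,A] q_used=2 → run D
t=18: queue=[F,B,G,H,E,A,D] q_used=0 → run F
t=19: queue=[F,B,G,H,E,A,D] q_used=1 → run F
t=20: queue=[F,B,G,H,E,A,D] q_used=2 → run F
t=21: queue=[B,G,H,E,A,D] q_used=0 → run B
t=22: queue=[B,G,H,E,A,D] q_used=1 → run B
t=23: queue=[B,G,H,E,A,D] q_used=2 → run B
t=24: queue=[G,H,E,A,D] q_used=0 → run G
t=25: queue=[G,H,E,A,D] q_used=1 → run G
t=26: queue=[G,H,E,A,D] q_used=2 → run G
t=27: queue=[H,E,A,D,G] q_used=0 → run H
t=28: queue=[H,E,A,D,G] q_used=1 → run H
t=29: queue=[H,E,A,D,G] q_used=2 → run H
t=30: queue=[E,A,D,G,H] q_used=0 → run E
t=31: queue=[A,D,G,H] q_used=0 → run A
t=32: queue=[D,G,H] q_used=0 → run D
t=33: queue=[G,H] q_used=0 → run G
t=34: queue=[G,H] q_used=1 → run G
t=35: queue=[G,H] q_used=2 → run G
t=36: queue=[H,G] q_used=0 → run H
t=37: queue=[H,G] q_used=1 → run H
t=38: queue=[H,G] q_used=2 → run H
t=39: queue=[G,H] q_used=0 → run G
t=40: queue=[G,H] q_used=1 → run G
t=41: queue=[H] q_used=0 → run H
t=42: (idle)
t=43: (idle)
t=44: (idle)
t=45: (idle)
t=46: (idle)
t=47: (idle)
t=48: (idle)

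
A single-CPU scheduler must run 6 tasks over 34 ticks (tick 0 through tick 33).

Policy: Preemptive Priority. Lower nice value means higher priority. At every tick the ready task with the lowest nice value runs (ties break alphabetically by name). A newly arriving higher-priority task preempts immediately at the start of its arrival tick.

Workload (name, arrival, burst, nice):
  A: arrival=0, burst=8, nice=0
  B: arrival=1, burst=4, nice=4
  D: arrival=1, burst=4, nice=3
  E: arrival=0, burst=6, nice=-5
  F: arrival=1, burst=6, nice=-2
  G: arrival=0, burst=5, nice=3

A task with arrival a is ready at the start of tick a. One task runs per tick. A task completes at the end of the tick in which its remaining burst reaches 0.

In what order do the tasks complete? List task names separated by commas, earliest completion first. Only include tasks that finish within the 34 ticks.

completion order = E, F, A, D, G, B

t=0: ready={A,E,G} → run E
t=1: ready={A,B,D,E,F,G} → run E
t=2: ready={A,B,D,E,F,G} → run E
t=3: ready={A,B,D,E,F,G} → run E
t=4: ready={A,B,D,E,F,G} → run E
t=5: ready={A,B,D,E,F,G} → run E
t=6: ready={A,B,D,F,G} → run F
t=7: ready={A,B,D,F,G} → run F
t=8: ready={A,B,D,F,G} → run F
t=9: ready={A,B,D,F,G} → run F
t=10: ready={A,B,D,F,G} → run F
t=11: ready={A,B,D,F,G} → run F
t=12: ready={A,B,D,G} → run A
t=13: ready={A,B,D,G} → run A
t=14: ready={A,B,D,G} → run A
t=15: ready={A,B,D,G} → run A
t=16: ready={A,B,D,G} → run A
t=17: ready={A,B,D,G} → run A
t=18: ready={A,B,D,G} → run A
t=19: ready={A,B,D,G} → run A
t=20: ready={B,D,G} → run D
t=21: ready={B,D,G} → run D
t=22: ready={B,D,G} → run D
t=23: ready={B,D,G} → run D
t=24: ready={B,G} → run G
t=25: ready={B,G} → run G
t=26: ready={B,G} → run G
t=27: ready={B,G} → run G
t=28: ready={B,G} → run G
t=29: ready={B} → run B
t=30: ready={B} → run B
t=31: ready={B} → run B
t=32: ready={B} → run B
t=33: (idle)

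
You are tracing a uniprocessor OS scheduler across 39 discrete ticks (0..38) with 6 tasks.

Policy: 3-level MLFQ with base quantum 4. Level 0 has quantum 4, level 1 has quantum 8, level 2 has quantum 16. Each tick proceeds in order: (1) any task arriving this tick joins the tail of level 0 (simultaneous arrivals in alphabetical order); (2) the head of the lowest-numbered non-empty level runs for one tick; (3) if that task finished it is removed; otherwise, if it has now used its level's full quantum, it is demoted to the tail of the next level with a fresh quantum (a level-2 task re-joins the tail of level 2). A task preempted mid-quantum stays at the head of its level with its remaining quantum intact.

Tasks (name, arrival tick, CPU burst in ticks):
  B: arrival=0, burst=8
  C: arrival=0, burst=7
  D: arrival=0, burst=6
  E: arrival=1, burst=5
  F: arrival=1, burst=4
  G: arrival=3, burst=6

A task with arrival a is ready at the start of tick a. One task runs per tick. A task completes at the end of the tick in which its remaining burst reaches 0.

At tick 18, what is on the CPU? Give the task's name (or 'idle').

running at tick 18 = F

t=0: L0/L1/L2 = BCD/-/- → run B
t=1: L0/L1/L2 = BCDEF/-/- → run B
t=2: L0/L1/L2 = BCDEF/-/- → run B
t=3: L0/L1/L2 = BCDEFG/-/- → run B
t=4: L0/L1/L2 = CDEFG/B/- → run C
t=5: L0/L1/L2 = CDEFG/B/- → run C
t=6: L0/L1/L2 = CDEFG/B/- → run C
t=7: L0/L1/L2 = CDEFG/B/- → run C
t=8: L0/L1/L2 = DEFG/BC/- → run D
t=9: L0/L1/L2 = DEFG/BC/- → run D
t=10: L0/L1/L2 = DEFG/BC/- → run D
t=11: L0/L1/L2 = DEFG/BC/- → run D
t=12: L0/L1/L2 = EFG/BCD/- → run E
t=13: L0/L1/L2 = EFG/BCD/- → run E
t=14: L0/L1/L2 = EFG/BCD/- → run E
t=15: L0/L1/L2 = EFG/BCD/- → run E
t=16: L0/L1/L2 = FG/BCDE/- → run F
t=17: L0/L1/L2 = FG/BCDE/- → run F
t=18: L0/L1/L2 = FG/BCDE/- → run F
t=19: L0/L1/L2 = FG/BCDE/- → run F
t=20: L0/L1/L2 = G/BCDE/- → run G
t=21: L0/L1/L2 = G/BCDE/- → run G
t=22: L0/L1/L2 = G/BCDE/- → run G
t=23: L0/L1/L2 = G/BCDE/- → run G
t=24: L0/L1/L2 = -/BCDEG/- → run B
t=25: L0/L1/L2 = -/BCDEG/- → run B
t=26: L0/L1/L2 = -/BCDEG/- → run B
t=27: L0/L1/L2 = -/BCDEG/- → run B
t=28: L0/L1/L2 = -/CDEG/- → run C
t=29: L0/L1/L2 = -/CDEG/- → run C
t=30: L0/L1/L2 = -/CDEG/- → run C
t=31: L0/L1/L2 = -/DEG/- → run D
t=32: L0/L1/L2 = -/DEG/- → run D
t=33: L0/L1/L2 = -/EG/- → run E
t=34: L0/L1/L2 = -/G/- → run G
t=35: L0/L1/L2 = -/G/- → run G
t=36: (idle)
t=37: (idle)
t=38: (idle)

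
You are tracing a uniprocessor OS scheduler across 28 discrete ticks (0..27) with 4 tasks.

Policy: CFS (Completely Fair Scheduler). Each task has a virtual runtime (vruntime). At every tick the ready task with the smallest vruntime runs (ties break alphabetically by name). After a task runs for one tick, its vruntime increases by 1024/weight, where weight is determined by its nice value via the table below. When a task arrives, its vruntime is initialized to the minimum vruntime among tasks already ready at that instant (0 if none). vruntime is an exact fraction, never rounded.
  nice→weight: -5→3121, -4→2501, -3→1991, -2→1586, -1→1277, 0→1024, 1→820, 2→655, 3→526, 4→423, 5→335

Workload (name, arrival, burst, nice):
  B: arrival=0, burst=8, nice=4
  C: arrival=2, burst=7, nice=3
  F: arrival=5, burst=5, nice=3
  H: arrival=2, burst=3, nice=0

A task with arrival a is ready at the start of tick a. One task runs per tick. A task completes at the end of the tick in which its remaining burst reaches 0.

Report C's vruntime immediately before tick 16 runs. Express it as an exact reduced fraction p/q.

t=0: vr[B=0] → run B
t=1: vr[B=1024/423] → run B
t=2: vr[B=2048/423 C=2048/423 H=2048/423] → run B
t=3: vr[B=1024/141 C=2048/423 H=2048/423] → run C
t=4: vr[B=1024/141 C=755200/111249 H=2048/423] → run H
t=5: vr[B=1024/141 C=755200/111249 F=2471/423 H=2471/423] → run F
t=6: vr[B=1024/141 C=755200/111249 F=866449/111249 H=2471/423] → run H
t=7: vr[B=1024/141 C=755200/111249 F=866449/111249 H=2894/423] → run C
t=8: vr[B=1024/141 C=971776/111249 F=866449/111249 H=2894/423] → run H
t=9: vr[B=1024/141 C=971776/111249 F=866449/111249] → run B
t=10: vr[B=4096/423 C=971776/111249 F=866449/111249] → run F
t=11: vr[B=4096/423 C=971776/111249 F=1083025/111249] → run C
t=12: vr[B=4096/423 C=1188352/111249 F=1083025/111249] → run B
t=13: vr[B=5120/423 C=1188352/111249 F=1083025/111249] → run F
t=14: vr[B=5120/423 C=1188352/111249 F=1299601/111249] → run C
t=15: vr[B=5120/423 C=1404928/111249 F=1299601/111249] → run F
t=16: vr[B=5120/423 C=1404928/111249 F=1516177/111249] → run B
t=17: vr[B=2048/141 C=1404928/111249 F=1516177/111249] → run C
t=18: vr[B=2048/141 C=1621504/111249 F=1516177/111249] → run F
t=19: vr[B=2048/141 C=1621504/111249] → run B
t=20: vr[B=7168/423 C=1621504/111249] → run C
t=21: vr[B=7168/423 C=1838080/111249] → run C
t=22: vr[B=7168/423] → run B
t=23: (idle)
t=24: (idle)
t=25: (idle)
t=26: (idle)
t=27: (idle)

vruntime(C, start of tick 16) = 1404928/111249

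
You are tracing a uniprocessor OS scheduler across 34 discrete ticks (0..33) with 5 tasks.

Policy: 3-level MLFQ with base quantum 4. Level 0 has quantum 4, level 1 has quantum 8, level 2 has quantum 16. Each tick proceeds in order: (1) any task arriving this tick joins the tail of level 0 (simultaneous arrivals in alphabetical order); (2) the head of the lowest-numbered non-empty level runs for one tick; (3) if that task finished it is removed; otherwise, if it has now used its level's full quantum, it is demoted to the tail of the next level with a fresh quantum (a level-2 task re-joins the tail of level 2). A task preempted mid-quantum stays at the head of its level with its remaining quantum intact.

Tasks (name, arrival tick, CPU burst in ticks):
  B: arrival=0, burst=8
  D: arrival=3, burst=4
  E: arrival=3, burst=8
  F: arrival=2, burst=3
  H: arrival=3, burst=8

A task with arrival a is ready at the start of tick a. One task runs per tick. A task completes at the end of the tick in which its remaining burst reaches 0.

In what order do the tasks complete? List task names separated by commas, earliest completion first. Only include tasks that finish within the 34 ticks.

completion order = F, D, B, E, H

t=0: L0/L1/L2 = B/-/- → run B
t=1: L0/L1/L2 = B/-/- → run B
t=2: L0/L1/L2 = BF/-/- → run B
t=3: L0/L1/L2 = BFDEH/-/- → run B
t=4: L0/L1/L2 = FDEH/B/- → run F
t=5: L0/L1/L2 = FDEH/B/- → run F
t=6: L0/L1/L2 = FDEH/B/- → run F
t=7: L0/L1/L2 = DEH/B/- → run D
t=8: L0/L1/L2 = DEH/B/- → run D
t=9: L0/L1/L2 = DEH/B/- → run D
t=10: L0/L1/L2 = DEH/B/- → run D
t=11: L0/L1/L2 = EH/B/- → run E
t=12: L0/L1/L2 = EH/B/- → run E
t=13: L0/L1/L2 = EH/B/- → run E
t=14: L0/L1/L2 = EH/B/- → run E
t=15: L0/L1/L2 = H/BE/- → run H
t=16: L0/L1/L2 = H/BE/- → run H
t=17: L0/L1/L2 = H/BE/- → run H
t=18: L0/L1/L2 = H/BE/- → run H
t=19: L0/L1/L2 = -/BEH/- → run B
t=20: L0/L1/L2 = -/BEH/- → run B
t=21: L0/L1/L2 = -/BEH/- → run B
t=22: L0/L1/L2 = -/BEH/- → run B
t=23: L0/L1/L2 = -/EH/- → run E
t=24: L0/L1/L2 = -/EH/- → run E
t=25: L0/L1/L2 = -/EH/- → run E
t=26: L0/L1/L2 = -/EH/- → run E
t=27: L0/L1/L2 = -/H/- → run H
t=28: L0/L1/L2 = -/H/- → run H
t=29: L0/L1/L2 = -/H/- → run H
t=30: L0/L1/L2 = -/H/- → run H
t=31: (idle)
t=32: (idle)
t=33: (idle)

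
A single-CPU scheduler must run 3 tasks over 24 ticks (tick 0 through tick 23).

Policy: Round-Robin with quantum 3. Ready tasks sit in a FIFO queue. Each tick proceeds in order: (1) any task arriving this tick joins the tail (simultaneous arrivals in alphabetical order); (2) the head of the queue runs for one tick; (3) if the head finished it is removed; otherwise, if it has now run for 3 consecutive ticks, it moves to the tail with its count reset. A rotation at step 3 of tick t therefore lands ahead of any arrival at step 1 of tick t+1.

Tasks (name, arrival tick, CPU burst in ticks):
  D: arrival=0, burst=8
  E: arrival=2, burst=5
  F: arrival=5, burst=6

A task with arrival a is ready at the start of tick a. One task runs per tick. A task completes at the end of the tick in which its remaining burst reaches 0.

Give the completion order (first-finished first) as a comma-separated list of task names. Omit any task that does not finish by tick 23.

t=0: queue=[D] q_used=0 → run D
t=1: queue=[D] q_used=1 → run D
t=2: queue=[D,E] q_used=2 → run D
t=3: queue=[E,D] q_used=0 → run E
t=4: queue=[E,D] q_used=1 → run E
t=5: queue=[E,D,F] q_used=2 → run E
t=6: queue=[D,F,E] q_used=0 → run D
t=7: queue=[D,F,E] q_used=1 → run D
t=8: queue=[D,F,E] q_used=2 → run D
t=9: queue=[F,E,D] q_used=0 → run F
t=10: queue=[F,E,D] q_used=1 → run F
t=11: queue=[F,E,D] q_used=2 → run F
t=12: queue=[E,D,F] q_used=0 → run E
t=13: queue=[E,D,F] q_used=1 → run E
t=14: queue=[D,F] q_used=0 → run D
t=15: queue=[D,F] q_used=1 → run D
t=16: queue=[F] q_used=0 → run F
t=17: queue=[F] q_used=1 → run F
t=18: queue=[F] q_used=2 → run F
t=19: (idle)
t=20: (idle)
t=21: (idle)
t=22: (idle)
t=23: (idle)

completion order = E, D, F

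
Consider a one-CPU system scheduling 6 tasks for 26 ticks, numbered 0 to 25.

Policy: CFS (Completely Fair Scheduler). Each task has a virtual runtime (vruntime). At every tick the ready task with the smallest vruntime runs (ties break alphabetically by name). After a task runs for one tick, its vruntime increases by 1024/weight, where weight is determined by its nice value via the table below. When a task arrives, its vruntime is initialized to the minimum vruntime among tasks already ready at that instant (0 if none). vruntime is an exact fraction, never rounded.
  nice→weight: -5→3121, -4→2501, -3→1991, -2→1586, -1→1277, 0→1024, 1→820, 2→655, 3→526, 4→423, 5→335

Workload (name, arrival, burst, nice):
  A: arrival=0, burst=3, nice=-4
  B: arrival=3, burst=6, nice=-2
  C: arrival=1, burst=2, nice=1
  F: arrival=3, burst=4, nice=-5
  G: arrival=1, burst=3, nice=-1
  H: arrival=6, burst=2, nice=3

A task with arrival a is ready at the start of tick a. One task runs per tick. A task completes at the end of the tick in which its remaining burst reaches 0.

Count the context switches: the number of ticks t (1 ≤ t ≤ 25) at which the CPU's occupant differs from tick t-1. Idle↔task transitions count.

t=0: vr[A=0] → run A
t=1: vr[A=1024/2501 C=1024/2501 G=1024/2501] → run A
t=2: vr[A=2048/2501 C=1024/2501 G=1024/2501] → run C
t=3: vr[A=2048/2501 B=1024/2501 C=20736/12505 F=1024/2501 G=1024/2501] → run B
t=4: vr[A=2048/2501 B=34304/32513 C=20736/12505 F=1024/2501 G=1024/2501] → run F
t=5: vr[A=2048/2501 B=34304/32513 C=20736/12505 F=5756928/7805621 G=1024/2501] → run G
t=6: vr[A=2048/2501 B=34304/32513 C=20736/12505 F=5756928/7805621 G=3868672/3193777 H=5756928/7805621] → run F
t=7: vr[A=2048/2501 B=34304/32513 C=20736/12505 F=8317952/7805621 G=3868672/3193777 H=5756928/7805621] → run H
t=8: vr[A=2048/2501 B=34304/32513 C=20736/12505 F=8317952/7805621 G=3868672/3193777 H=5510550016/2052878323] → run A
t=9: vr[B=34304/32513 C=20736/12505 F=8317952/7805621 G=3868672/3193777 H=5510550016/2052878323] → run B
t=10: vr[B=55296/32513 C=20736/12505 F=8317952/7805621 G=3868672/3193777 H=5510550016/2052878323] → run F
t=11: vr[B=55296/32513 C=20736/12505 F=10878976/7805621 G=3868672/3193777 H=5510550016/2052878323] → run G
t=12: vr[B=55296/32513 C=20736/12505 F=10878976/7805621 G=6429696/3193777 H=5510550016/2052878323] → run F
t=13: vr[B=55296/32513 C=20736/12505 G=6429696/3193777 H=5510550016/2052878323] → run C
t=14: vr[B=55296/32513 G=6429696/3193777 H=5510550016/2052878323] → run B
t=15: vr[B=76288/32513 G=6429696/3193777 H=5510550016/2052878323] → run G
t=16: vr[B=76288/32513 H=5510550016/2052878323] → run B
t=17: vr[B=97280/32513 H=5510550016/2052878323] → run H
t=18: vr[B=97280/32513] → run B
t=19: vr[B=118272/32513] → run B
t=20: (idle)
t=21: (idle)
t=22: (idle)
t=23: (idle)
t=24: (idle)
t=25: (idle)

context switches = 18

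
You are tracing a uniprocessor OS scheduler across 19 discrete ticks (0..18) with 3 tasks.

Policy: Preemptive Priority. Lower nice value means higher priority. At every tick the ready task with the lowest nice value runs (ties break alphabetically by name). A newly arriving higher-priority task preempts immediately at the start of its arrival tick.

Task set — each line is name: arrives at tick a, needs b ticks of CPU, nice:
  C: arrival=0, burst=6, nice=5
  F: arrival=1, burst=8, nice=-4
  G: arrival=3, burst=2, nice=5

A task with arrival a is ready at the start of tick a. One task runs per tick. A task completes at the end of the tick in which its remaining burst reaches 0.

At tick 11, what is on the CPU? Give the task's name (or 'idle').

running at tick 11 = C

t=0: ready={C} → run C
t=1: ready={C,F} → run F
t=2: ready={C,F} → run F
t=3: ready={C,F,G} → run F
t=4: ready={C,F,G} → run F
t=5: ready={C,F,G} → run F
t=6: ready={C,F,G} → run F
t=7: ready={C,F,G} → run F
t=8: ready={C,F,G} → run F
t=9: ready={C,G} → run C
t=10: ready={C,G} → run C
t=11: ready={C,G} → run C
t=12: ready={C,G} → run C
t=13: ready={C,G} → run C
t=14: ready={G} → run G
t=15: ready={G} → run G
t=16: (idle)
t=17: (idle)
t=18: (idle)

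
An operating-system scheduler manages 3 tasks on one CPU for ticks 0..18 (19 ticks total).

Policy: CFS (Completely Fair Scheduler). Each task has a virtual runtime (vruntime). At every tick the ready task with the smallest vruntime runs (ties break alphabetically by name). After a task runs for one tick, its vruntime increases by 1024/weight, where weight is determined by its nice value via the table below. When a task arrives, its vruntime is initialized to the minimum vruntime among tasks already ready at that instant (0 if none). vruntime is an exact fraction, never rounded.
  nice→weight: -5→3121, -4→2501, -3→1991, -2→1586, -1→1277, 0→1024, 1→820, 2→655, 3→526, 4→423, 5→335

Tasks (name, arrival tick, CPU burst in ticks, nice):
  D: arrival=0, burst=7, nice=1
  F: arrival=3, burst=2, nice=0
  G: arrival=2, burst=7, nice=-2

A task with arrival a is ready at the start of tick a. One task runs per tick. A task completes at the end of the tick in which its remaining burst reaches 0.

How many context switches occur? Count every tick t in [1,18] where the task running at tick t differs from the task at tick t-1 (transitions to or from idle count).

context switches = 11

t=0: vr[D=0] → run D
t=1: vr[D=256/205] → run D
t=2: vr[D=512/205 G=512/205] → run D
t=3: vr[D=768/205 F=512/205 G=512/205] → run F
t=4: vr[D=768/205 F=717/205 G=512/205] → run G
t=5: vr[D=768/205 F=717/205 G=510976/162565] → run G
t=6: vr[D=768/205 F=717/205 G=615936/162565] → run F
t=7: vr[D=768/205 G=615936/162565] → run D
t=8: vr[D=1024/205 G=615936/162565] → run G
t=9: vr[D=1024/205 G=720896/162565] → run G
t=10: vr[D=1024/205 G=825856/162565] → run D
t=11: vr[D=256/41 G=825856/162565] → run G
t=12: vr[D=256/41 G=930816/162565] → run G
t=13: vr[D=256/41 G=1035776/162565] → run D
t=14: vr[D=1536/205 G=1035776/162565] → run G
t=15: vr[D=1536/205] → run D
t=16: (idle)
t=17: (idle)
t=18: (idle)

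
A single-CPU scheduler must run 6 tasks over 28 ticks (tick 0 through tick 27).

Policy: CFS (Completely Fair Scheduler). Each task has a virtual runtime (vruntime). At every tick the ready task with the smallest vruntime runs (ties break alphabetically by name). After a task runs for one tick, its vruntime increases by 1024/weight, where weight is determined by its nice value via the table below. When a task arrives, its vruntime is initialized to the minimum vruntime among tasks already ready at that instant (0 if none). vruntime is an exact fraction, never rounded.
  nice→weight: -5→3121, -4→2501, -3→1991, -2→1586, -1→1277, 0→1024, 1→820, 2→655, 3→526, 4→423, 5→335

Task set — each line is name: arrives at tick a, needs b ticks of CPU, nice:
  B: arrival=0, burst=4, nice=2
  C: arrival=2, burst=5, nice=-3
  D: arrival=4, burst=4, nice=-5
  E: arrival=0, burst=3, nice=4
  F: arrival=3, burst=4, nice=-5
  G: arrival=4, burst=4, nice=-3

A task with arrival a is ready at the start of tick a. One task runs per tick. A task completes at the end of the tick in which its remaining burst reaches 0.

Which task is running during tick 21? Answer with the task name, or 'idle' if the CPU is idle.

running at tick 21 = C

t=0: vr[B=0 E=0] → run B
t=1: vr[B=1024/655 E=0] → run E
t=2: vr[B=1024/655 C=1024/655 E=1024/423] → run B
t=3: vr[B=2048/655 C=1024/655 E=1024/423 F=1024/655] → run C
t=4: vr[B=2048/655 C=2709504/1304105 D=1024/655 E=1024/423 F=1024/655 G=1024/655] → run D
t=5: vr[B=2048/655 C=2709504/1304105 D=3866624/2044255 E=1024/423 F=1024/655 G=1024/655] → run F
t=6: vr[B=2048/655 C=2709504/1304105 D=3866624/2044255 E=1024/423 F=3866624/2044255 G=1024/655] → run G
t=7: vr[B=2048/655 C=2709504/1304105 D=3866624/2044255 E=1024/423 F=3866624/2044255 G=2709504/1304105] → run D
t=8: vr[B=2048/655 C=2709504/1304105 D=4537344/2044255 E=1024/423 F=3866624/2044255 G=2709504/1304105] → run F
t=9: vr[B=2048/655 C=2709504/1304105 D=4537344/2044255 E=1024/423 F=4537344/2044255 G=2709504/1304105] → run C
t=10: vr[B=2048/655 C=3380224/1304105 D=4537344/2044255 E=1024/423 F=4537344/2044255 G=2709504/1304105] → run G
t=11: vr[B=2048/655 C=3380224/1304105 D=4537344/2044255 E=1024/423 F=4537344/2044255 G=3380224/1304105] → run D
t=12: vr[B=2048/655 C=3380224/1304105 D=5208064/2044255 E=1024/423 F=4537344/2044255 G=3380224/1304105] → run F
t=13: vr[B=2048/655 C=3380224/1304105 D=5208064/2044255 E=1024/423 F=5208064/2044255 G=3380224/1304105] → run E
t=14: vr[B=2048/655 C=3380224/1304105 D=5208064/2044255 E=2048/423 F=5208064/2044255 G=3380224/1304105] → run D
t=15: vr[B=2048/655 C=3380224/1304105 E=2048/423 F=5208064/2044255 G=3380224/1304105] → run F
t=16: vr[B=2048/655 C=3380224/1304105 E=2048/423 G=3380224/1304105] → run C
t=17: vr[B=2048/655 C=4050944/1304105 E=2048/423 G=3380224/1304105] → run G
t=18: vr[B=2048/655 C=4050944/1304105 E=2048/423 G=4050944/1304105] → run C
t=19: vr[B=2048/655 C=4721664/1304105 E=2048/423 G=4050944/1304105] → run G
t=20: vr[B=2048/655 C=4721664/1304105 E=2048/423] → run B
t=21: vr[B=3072/655 C=4721664/1304105 E=2048/423] → run C
t=22: vr[B=3072/655 E=2048/423] → run B
t=23: vr[E=2048/423] → run E
t=24: (idle)
t=25: (idle)
t=26: (idle)
t=27: (idle)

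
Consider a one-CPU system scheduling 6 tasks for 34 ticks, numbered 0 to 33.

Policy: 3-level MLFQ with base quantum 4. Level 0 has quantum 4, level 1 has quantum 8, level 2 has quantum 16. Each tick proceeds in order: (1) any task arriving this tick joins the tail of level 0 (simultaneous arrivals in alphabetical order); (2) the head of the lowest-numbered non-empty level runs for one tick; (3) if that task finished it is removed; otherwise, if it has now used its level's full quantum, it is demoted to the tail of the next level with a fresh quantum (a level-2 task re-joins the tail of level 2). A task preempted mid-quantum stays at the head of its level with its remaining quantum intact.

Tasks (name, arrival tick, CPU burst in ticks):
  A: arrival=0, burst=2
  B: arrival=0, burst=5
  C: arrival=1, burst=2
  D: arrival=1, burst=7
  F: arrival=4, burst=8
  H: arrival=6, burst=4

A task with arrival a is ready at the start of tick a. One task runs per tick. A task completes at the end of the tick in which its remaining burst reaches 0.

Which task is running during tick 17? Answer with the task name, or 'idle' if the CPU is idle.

t=0: L0/L1/L2 = AB/-/- → run A
t=1: L0/L1/L2 = ABCD/-/- → run A
t=2: L0/L1/L2 = BCD/-/- → run B
t=3: L0/L1/L2 = BCD/-/- → run B
t=4: L0/L1/L2 = BCDF/-/- → run B
t=5: L0/L1/L2 = BCDF/-/- → run B
t=6: L0/L1/L2 = CDFH/B/- → run C
t=7: L0/L1/L2 = CDFH/B/- → run C
t=8: L0/L1/L2 = DFH/B/- → run D
t=9: L0/L1/L2 = DFH/B/- → run D
t=10: L0/L1/L2 = DFH/B/- → run D
t=11: L0/L1/L2 = DFH/B/- → run D
t=12: L0/L1/L2 = FH/BD/- → run F
t=13: L0/L1/L2 = FH/BD/- → run F
t=14: L0/L1/L2 = FH/BD/- → run F
t=15: L0/L1/L2 = FH/BD/- → run F
t=16: L0/L1/L2 = H/BDF/- → run H
t=17: L0/L1/L2 = H/BDF/- → run H
t=18: L0/L1/L2 = H/BDF/- → run H
t=19: L0/L1/L2 = H/BDF/- → run H
t=20: L0/L1/L2 = -/BDF/- → run B
t=21: L0/L1/L2 = -/DF/- → run D
t=22: L0/L1/L2 = -/DF/- → run D
t=23: L0/L1/L2 = -/DF/- → run D
t=24: L0/L1/L2 = -/F/- → run F
t=25: L0/L1/L2 = -/F/- → run F
t=26: L0/L1/L2 = -/F/- → run F
t=27: L0/L1/L2 = -/F/- → run F
t=28: (idle)
t=29: (idle)
t=30: (idle)
t=31: (idle)
t=32: (idle)
t=33: (idle)

running at tick 17 = H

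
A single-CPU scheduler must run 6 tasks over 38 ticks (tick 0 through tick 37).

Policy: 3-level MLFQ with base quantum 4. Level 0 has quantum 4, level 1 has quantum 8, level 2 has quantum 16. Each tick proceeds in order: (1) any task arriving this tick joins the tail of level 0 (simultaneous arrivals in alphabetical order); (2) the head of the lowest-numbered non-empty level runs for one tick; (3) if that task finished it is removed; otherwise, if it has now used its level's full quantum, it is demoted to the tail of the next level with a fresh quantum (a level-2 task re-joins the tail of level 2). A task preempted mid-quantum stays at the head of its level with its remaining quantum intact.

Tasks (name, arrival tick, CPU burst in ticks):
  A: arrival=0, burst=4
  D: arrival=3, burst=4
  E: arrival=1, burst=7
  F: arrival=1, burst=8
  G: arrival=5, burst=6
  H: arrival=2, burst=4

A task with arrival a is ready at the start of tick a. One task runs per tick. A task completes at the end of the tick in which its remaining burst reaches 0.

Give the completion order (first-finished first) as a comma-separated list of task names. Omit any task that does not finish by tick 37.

t=0: L0/L1/L2 = A/-/- → run A
t=1: L0/L1/L2 = AEF/-/- → run A
t=2: L0/L1/L2 = AEFH/-/- → run A
t=3: L0/L1/L2 = AEFHD/-/- → run A
t=4: L0/L1/L2 = EFHD/-/- → run E
t=5: L0/L1/L2 = EFHDG/-/- → run E
t=6: L0/L1/L2 = EFHDG/-/- → run E
t=7: L0/L1/L2 = EFHDG/-/- → run E
t=8: L0/L1/L2 = FHDG/E/- → run F
t=9: L0/L1/L2 = FHDG/E/- → run F
t=10: L0/L1/L2 = FHDG/E/- → run F
t=11: L0/L1/L2 = FHDG/E/- → run F
t=12: L0/L1/L2 = HDG/EF/- → run H
t=13: L0/L1/L2 = HDG/EF/- → run H
t=14: L0/L1/L2 = HDG/EF/- → run H
t=15: L0/L1/L2 = HDG/EF/- → run H
t=16: L0/L1/L2 = DG/EF/- → run D
t=17: L0/L1/L2 = DG/EF/- → run D
t=18: L0/L1/L2 = DG/EF/- → run D
t=19: L0/L1/L2 = DG/EF/- → run D
t=20: L0/L1/L2 = G/EF/- → run G
t=21: L0/L1/L2 = G/EF/- → run G
t=22: L0/L1/L2 = G/EF/- → run G
t=23: L0/L1/L2 = G/EF/- → run G
t=24: L0/L1/L2 = -/EFG/- → run E
t=25: L0/L1/L2 = -/EFG/- → run E
t=26: L0/L1/L2 = -/EFG/- → run E
t=27: L0/L1/L2 = -/FG/- → run F
t=28: L0/L1/L2 = -/FG/- → run F
t=29: L0/L1/L2 = -/FG/- → run F
t=30: L0/L1/L2 = -/FG/- → run F
t=31: L0/L1/L2 = -/G/- → run G
t=32: L0/L1/L2 = -/G/- → run G
t=33: (idle)
t=34: (idle)
t=35: (idle)
t=36: (idle)
t=37: (idle)

completion order = A, H, D, E, F, G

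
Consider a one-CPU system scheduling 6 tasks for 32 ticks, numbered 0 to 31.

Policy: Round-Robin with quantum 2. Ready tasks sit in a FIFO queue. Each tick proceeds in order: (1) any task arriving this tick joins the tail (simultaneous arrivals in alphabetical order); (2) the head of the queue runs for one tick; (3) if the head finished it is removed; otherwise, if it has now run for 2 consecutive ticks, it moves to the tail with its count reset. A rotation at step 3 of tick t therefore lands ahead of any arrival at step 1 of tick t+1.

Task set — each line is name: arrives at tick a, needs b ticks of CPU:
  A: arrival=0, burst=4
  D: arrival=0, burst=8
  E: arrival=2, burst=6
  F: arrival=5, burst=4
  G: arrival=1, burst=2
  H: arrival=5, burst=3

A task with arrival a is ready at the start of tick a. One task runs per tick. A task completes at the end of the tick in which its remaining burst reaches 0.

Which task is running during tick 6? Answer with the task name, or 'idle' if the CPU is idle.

running at tick 6 = A

t=0: queue=[A,D] q_used=0 → run A
t=1: queue=[A,D,G] q_used=1 → run A
t=2: queue=[D,G,A,E] q_used=0 → run D
t=3: queue=[D,G,A,E] q_used=1 → run D
t=4: queue=[G,A,E,D] q_used=0 → run G
t=5: queue=[G,A,E,D,F,H] q_used=1 → run G
t=6: queue=[A,E,D,F,H] q_used=0 → run A
t=7: queue=[A,E,D,F,H] q_used=1 → run A
t=8: queue=[E,D,F,H] q_used=0 → run E
t=9: queue=[E,D,F,H] q_used=1 → run E
t=10: queue=[D,F,H,E] q_used=0 → run D
t=11: queue=[D,F,H,E] q_used=1 → run D
t=12: queue=[F,H,E,D] q_used=0 → run F
t=13: queue=[F,H,E,D] q_used=1 → run F
t=14: queue=[H,E,D,F] q_used=0 → run H
t=15: queue=[H,E,D,F] q_used=1 → run H
t=16: queue=[E,D,F,H] q_used=0 → run E
t=17: queue=[E,D,F,H] q_used=1 → run E
t=18: queue=[D,F,H,E] q_used=0 → run D
t=19: queue=[D,F,H,E] q_used=1 → run D
t=20: queue=[F,H,E,D] q_used=0 → run F
t=21: queue=[F,H,E,D] q_used=1 → run F
t=22: queue=[H,E,D] q_used=0 → run H
t=23: queue=[E,D] q_used=0 → run E
t=24: queue=[E,D] q_used=1 → run E
t=25: queue=[D] q_used=0 → run D
t=26: queue=[D] q_used=1 → run D
t=27: (idle)
t=28: (idle)
t=29: (idle)
t=30: (idle)
t=31: (idle)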